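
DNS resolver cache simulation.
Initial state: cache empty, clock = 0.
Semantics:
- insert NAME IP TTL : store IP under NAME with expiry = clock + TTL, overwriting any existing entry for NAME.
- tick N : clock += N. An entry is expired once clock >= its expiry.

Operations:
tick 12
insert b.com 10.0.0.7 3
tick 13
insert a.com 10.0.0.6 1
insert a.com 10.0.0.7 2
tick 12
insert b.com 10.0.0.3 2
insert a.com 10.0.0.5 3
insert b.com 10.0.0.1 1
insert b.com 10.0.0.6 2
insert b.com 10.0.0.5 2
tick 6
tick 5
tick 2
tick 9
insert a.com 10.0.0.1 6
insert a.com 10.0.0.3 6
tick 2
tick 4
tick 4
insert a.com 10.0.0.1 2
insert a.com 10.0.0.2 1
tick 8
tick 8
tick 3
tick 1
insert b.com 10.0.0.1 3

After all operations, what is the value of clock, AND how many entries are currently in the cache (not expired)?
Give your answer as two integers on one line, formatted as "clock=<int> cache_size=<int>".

Op 1: tick 12 -> clock=12.
Op 2: insert b.com -> 10.0.0.7 (expiry=12+3=15). clock=12
Op 3: tick 13 -> clock=25. purged={b.com}
Op 4: insert a.com -> 10.0.0.6 (expiry=25+1=26). clock=25
Op 5: insert a.com -> 10.0.0.7 (expiry=25+2=27). clock=25
Op 6: tick 12 -> clock=37. purged={a.com}
Op 7: insert b.com -> 10.0.0.3 (expiry=37+2=39). clock=37
Op 8: insert a.com -> 10.0.0.5 (expiry=37+3=40). clock=37
Op 9: insert b.com -> 10.0.0.1 (expiry=37+1=38). clock=37
Op 10: insert b.com -> 10.0.0.6 (expiry=37+2=39). clock=37
Op 11: insert b.com -> 10.0.0.5 (expiry=37+2=39). clock=37
Op 12: tick 6 -> clock=43. purged={a.com,b.com}
Op 13: tick 5 -> clock=48.
Op 14: tick 2 -> clock=50.
Op 15: tick 9 -> clock=59.
Op 16: insert a.com -> 10.0.0.1 (expiry=59+6=65). clock=59
Op 17: insert a.com -> 10.0.0.3 (expiry=59+6=65). clock=59
Op 18: tick 2 -> clock=61.
Op 19: tick 4 -> clock=65. purged={a.com}
Op 20: tick 4 -> clock=69.
Op 21: insert a.com -> 10.0.0.1 (expiry=69+2=71). clock=69
Op 22: insert a.com -> 10.0.0.2 (expiry=69+1=70). clock=69
Op 23: tick 8 -> clock=77. purged={a.com}
Op 24: tick 8 -> clock=85.
Op 25: tick 3 -> clock=88.
Op 26: tick 1 -> clock=89.
Op 27: insert b.com -> 10.0.0.1 (expiry=89+3=92). clock=89
Final clock = 89
Final cache (unexpired): {b.com} -> size=1

Answer: clock=89 cache_size=1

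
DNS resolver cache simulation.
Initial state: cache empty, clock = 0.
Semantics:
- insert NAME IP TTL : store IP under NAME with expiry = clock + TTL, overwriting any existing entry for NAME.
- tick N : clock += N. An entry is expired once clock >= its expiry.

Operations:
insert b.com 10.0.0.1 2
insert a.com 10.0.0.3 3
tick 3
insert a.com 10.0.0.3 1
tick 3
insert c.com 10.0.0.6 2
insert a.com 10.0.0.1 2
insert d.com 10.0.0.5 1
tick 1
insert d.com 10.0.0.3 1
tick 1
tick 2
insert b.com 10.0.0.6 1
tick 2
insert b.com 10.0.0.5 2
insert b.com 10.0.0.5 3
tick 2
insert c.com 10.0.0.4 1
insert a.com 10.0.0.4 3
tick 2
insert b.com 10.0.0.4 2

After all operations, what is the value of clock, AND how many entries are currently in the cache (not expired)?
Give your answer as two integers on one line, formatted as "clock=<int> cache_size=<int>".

Answer: clock=16 cache_size=2

Derivation:
Op 1: insert b.com -> 10.0.0.1 (expiry=0+2=2). clock=0
Op 2: insert a.com -> 10.0.0.3 (expiry=0+3=3). clock=0
Op 3: tick 3 -> clock=3. purged={a.com,b.com}
Op 4: insert a.com -> 10.0.0.3 (expiry=3+1=4). clock=3
Op 5: tick 3 -> clock=6. purged={a.com}
Op 6: insert c.com -> 10.0.0.6 (expiry=6+2=8). clock=6
Op 7: insert a.com -> 10.0.0.1 (expiry=6+2=8). clock=6
Op 8: insert d.com -> 10.0.0.5 (expiry=6+1=7). clock=6
Op 9: tick 1 -> clock=7. purged={d.com}
Op 10: insert d.com -> 10.0.0.3 (expiry=7+1=8). clock=7
Op 11: tick 1 -> clock=8. purged={a.com,c.com,d.com}
Op 12: tick 2 -> clock=10.
Op 13: insert b.com -> 10.0.0.6 (expiry=10+1=11). clock=10
Op 14: tick 2 -> clock=12. purged={b.com}
Op 15: insert b.com -> 10.0.0.5 (expiry=12+2=14). clock=12
Op 16: insert b.com -> 10.0.0.5 (expiry=12+3=15). clock=12
Op 17: tick 2 -> clock=14.
Op 18: insert c.com -> 10.0.0.4 (expiry=14+1=15). clock=14
Op 19: insert a.com -> 10.0.0.4 (expiry=14+3=17). clock=14
Op 20: tick 2 -> clock=16. purged={b.com,c.com}
Op 21: insert b.com -> 10.0.0.4 (expiry=16+2=18). clock=16
Final clock = 16
Final cache (unexpired): {a.com,b.com} -> size=2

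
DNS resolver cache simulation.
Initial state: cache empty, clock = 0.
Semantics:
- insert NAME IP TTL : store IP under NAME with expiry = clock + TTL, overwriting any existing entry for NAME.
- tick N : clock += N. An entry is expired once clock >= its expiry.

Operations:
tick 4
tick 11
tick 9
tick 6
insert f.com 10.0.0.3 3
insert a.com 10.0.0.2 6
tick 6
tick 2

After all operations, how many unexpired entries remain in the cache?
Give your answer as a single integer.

Op 1: tick 4 -> clock=4.
Op 2: tick 11 -> clock=15.
Op 3: tick 9 -> clock=24.
Op 4: tick 6 -> clock=30.
Op 5: insert f.com -> 10.0.0.3 (expiry=30+3=33). clock=30
Op 6: insert a.com -> 10.0.0.2 (expiry=30+6=36). clock=30
Op 7: tick 6 -> clock=36. purged={a.com,f.com}
Op 8: tick 2 -> clock=38.
Final cache (unexpired): {} -> size=0

Answer: 0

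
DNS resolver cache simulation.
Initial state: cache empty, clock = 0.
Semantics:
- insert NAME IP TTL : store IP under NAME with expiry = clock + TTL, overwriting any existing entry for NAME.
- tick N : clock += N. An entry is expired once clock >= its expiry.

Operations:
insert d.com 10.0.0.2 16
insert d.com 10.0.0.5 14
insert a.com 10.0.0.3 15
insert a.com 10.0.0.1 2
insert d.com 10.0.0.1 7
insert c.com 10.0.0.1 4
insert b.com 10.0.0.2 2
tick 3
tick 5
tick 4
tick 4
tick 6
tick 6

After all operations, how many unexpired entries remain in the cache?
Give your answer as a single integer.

Op 1: insert d.com -> 10.0.0.2 (expiry=0+16=16). clock=0
Op 2: insert d.com -> 10.0.0.5 (expiry=0+14=14). clock=0
Op 3: insert a.com -> 10.0.0.3 (expiry=0+15=15). clock=0
Op 4: insert a.com -> 10.0.0.1 (expiry=0+2=2). clock=0
Op 5: insert d.com -> 10.0.0.1 (expiry=0+7=7). clock=0
Op 6: insert c.com -> 10.0.0.1 (expiry=0+4=4). clock=0
Op 7: insert b.com -> 10.0.0.2 (expiry=0+2=2). clock=0
Op 8: tick 3 -> clock=3. purged={a.com,b.com}
Op 9: tick 5 -> clock=8. purged={c.com,d.com}
Op 10: tick 4 -> clock=12.
Op 11: tick 4 -> clock=16.
Op 12: tick 6 -> clock=22.
Op 13: tick 6 -> clock=28.
Final cache (unexpired): {} -> size=0

Answer: 0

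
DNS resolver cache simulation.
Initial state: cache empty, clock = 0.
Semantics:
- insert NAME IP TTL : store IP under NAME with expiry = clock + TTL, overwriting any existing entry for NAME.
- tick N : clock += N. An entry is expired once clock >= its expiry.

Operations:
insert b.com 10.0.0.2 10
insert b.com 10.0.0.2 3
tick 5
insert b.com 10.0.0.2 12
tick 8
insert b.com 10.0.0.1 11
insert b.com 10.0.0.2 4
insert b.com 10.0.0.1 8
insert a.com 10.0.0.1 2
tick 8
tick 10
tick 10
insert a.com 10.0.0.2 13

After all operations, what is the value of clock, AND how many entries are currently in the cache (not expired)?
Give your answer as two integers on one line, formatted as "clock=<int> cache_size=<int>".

Op 1: insert b.com -> 10.0.0.2 (expiry=0+10=10). clock=0
Op 2: insert b.com -> 10.0.0.2 (expiry=0+3=3). clock=0
Op 3: tick 5 -> clock=5. purged={b.com}
Op 4: insert b.com -> 10.0.0.2 (expiry=5+12=17). clock=5
Op 5: tick 8 -> clock=13.
Op 6: insert b.com -> 10.0.0.1 (expiry=13+11=24). clock=13
Op 7: insert b.com -> 10.0.0.2 (expiry=13+4=17). clock=13
Op 8: insert b.com -> 10.0.0.1 (expiry=13+8=21). clock=13
Op 9: insert a.com -> 10.0.0.1 (expiry=13+2=15). clock=13
Op 10: tick 8 -> clock=21. purged={a.com,b.com}
Op 11: tick 10 -> clock=31.
Op 12: tick 10 -> clock=41.
Op 13: insert a.com -> 10.0.0.2 (expiry=41+13=54). clock=41
Final clock = 41
Final cache (unexpired): {a.com} -> size=1

Answer: clock=41 cache_size=1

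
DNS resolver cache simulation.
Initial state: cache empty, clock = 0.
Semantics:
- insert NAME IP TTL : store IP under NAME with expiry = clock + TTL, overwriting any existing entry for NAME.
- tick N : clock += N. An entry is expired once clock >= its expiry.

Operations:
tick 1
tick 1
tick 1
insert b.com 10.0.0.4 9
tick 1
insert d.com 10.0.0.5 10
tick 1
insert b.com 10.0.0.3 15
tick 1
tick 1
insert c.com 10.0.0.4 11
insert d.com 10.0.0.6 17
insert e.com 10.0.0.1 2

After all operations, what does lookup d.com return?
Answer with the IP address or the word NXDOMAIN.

Answer: 10.0.0.6

Derivation:
Op 1: tick 1 -> clock=1.
Op 2: tick 1 -> clock=2.
Op 3: tick 1 -> clock=3.
Op 4: insert b.com -> 10.0.0.4 (expiry=3+9=12). clock=3
Op 5: tick 1 -> clock=4.
Op 6: insert d.com -> 10.0.0.5 (expiry=4+10=14). clock=4
Op 7: tick 1 -> clock=5.
Op 8: insert b.com -> 10.0.0.3 (expiry=5+15=20). clock=5
Op 9: tick 1 -> clock=6.
Op 10: tick 1 -> clock=7.
Op 11: insert c.com -> 10.0.0.4 (expiry=7+11=18). clock=7
Op 12: insert d.com -> 10.0.0.6 (expiry=7+17=24). clock=7
Op 13: insert e.com -> 10.0.0.1 (expiry=7+2=9). clock=7
lookup d.com: present, ip=10.0.0.6 expiry=24 > clock=7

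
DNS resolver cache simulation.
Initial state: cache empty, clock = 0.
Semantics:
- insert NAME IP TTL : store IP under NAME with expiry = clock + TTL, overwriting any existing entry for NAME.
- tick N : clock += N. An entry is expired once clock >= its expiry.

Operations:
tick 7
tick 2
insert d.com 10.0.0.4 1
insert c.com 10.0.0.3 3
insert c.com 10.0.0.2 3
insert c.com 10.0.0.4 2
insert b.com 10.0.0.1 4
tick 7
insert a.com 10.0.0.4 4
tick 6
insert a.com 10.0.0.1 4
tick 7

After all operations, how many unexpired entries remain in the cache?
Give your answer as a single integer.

Op 1: tick 7 -> clock=7.
Op 2: tick 2 -> clock=9.
Op 3: insert d.com -> 10.0.0.4 (expiry=9+1=10). clock=9
Op 4: insert c.com -> 10.0.0.3 (expiry=9+3=12). clock=9
Op 5: insert c.com -> 10.0.0.2 (expiry=9+3=12). clock=9
Op 6: insert c.com -> 10.0.0.4 (expiry=9+2=11). clock=9
Op 7: insert b.com -> 10.0.0.1 (expiry=9+4=13). clock=9
Op 8: tick 7 -> clock=16. purged={b.com,c.com,d.com}
Op 9: insert a.com -> 10.0.0.4 (expiry=16+4=20). clock=16
Op 10: tick 6 -> clock=22. purged={a.com}
Op 11: insert a.com -> 10.0.0.1 (expiry=22+4=26). clock=22
Op 12: tick 7 -> clock=29. purged={a.com}
Final cache (unexpired): {} -> size=0

Answer: 0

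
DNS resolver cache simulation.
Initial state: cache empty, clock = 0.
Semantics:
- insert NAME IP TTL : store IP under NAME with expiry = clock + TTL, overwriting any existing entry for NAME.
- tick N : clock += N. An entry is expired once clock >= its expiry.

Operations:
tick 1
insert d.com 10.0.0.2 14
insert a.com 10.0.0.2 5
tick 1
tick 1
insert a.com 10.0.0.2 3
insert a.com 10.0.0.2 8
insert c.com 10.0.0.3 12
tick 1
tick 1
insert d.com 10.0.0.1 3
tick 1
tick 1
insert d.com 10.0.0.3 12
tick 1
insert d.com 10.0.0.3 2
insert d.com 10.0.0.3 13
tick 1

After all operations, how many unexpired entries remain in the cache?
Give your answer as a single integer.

Op 1: tick 1 -> clock=1.
Op 2: insert d.com -> 10.0.0.2 (expiry=1+14=15). clock=1
Op 3: insert a.com -> 10.0.0.2 (expiry=1+5=6). clock=1
Op 4: tick 1 -> clock=2.
Op 5: tick 1 -> clock=3.
Op 6: insert a.com -> 10.0.0.2 (expiry=3+3=6). clock=3
Op 7: insert a.com -> 10.0.0.2 (expiry=3+8=11). clock=3
Op 8: insert c.com -> 10.0.0.3 (expiry=3+12=15). clock=3
Op 9: tick 1 -> clock=4.
Op 10: tick 1 -> clock=5.
Op 11: insert d.com -> 10.0.0.1 (expiry=5+3=8). clock=5
Op 12: tick 1 -> clock=6.
Op 13: tick 1 -> clock=7.
Op 14: insert d.com -> 10.0.0.3 (expiry=7+12=19). clock=7
Op 15: tick 1 -> clock=8.
Op 16: insert d.com -> 10.0.0.3 (expiry=8+2=10). clock=8
Op 17: insert d.com -> 10.0.0.3 (expiry=8+13=21). clock=8
Op 18: tick 1 -> clock=9.
Final cache (unexpired): {a.com,c.com,d.com} -> size=3

Answer: 3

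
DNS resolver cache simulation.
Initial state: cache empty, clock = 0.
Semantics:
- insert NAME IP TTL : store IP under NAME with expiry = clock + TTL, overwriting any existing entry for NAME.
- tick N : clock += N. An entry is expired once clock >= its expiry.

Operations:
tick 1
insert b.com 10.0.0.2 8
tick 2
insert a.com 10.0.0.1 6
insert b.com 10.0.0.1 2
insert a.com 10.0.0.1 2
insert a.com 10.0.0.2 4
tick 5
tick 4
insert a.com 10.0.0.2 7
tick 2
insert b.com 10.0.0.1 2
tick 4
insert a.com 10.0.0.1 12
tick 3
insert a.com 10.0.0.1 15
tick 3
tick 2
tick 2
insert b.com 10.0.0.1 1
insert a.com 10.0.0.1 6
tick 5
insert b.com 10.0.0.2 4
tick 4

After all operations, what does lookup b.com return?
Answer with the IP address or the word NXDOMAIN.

Op 1: tick 1 -> clock=1.
Op 2: insert b.com -> 10.0.0.2 (expiry=1+8=9). clock=1
Op 3: tick 2 -> clock=3.
Op 4: insert a.com -> 10.0.0.1 (expiry=3+6=9). clock=3
Op 5: insert b.com -> 10.0.0.1 (expiry=3+2=5). clock=3
Op 6: insert a.com -> 10.0.0.1 (expiry=3+2=5). clock=3
Op 7: insert a.com -> 10.0.0.2 (expiry=3+4=7). clock=3
Op 8: tick 5 -> clock=8. purged={a.com,b.com}
Op 9: tick 4 -> clock=12.
Op 10: insert a.com -> 10.0.0.2 (expiry=12+7=19). clock=12
Op 11: tick 2 -> clock=14.
Op 12: insert b.com -> 10.0.0.1 (expiry=14+2=16). clock=14
Op 13: tick 4 -> clock=18. purged={b.com}
Op 14: insert a.com -> 10.0.0.1 (expiry=18+12=30). clock=18
Op 15: tick 3 -> clock=21.
Op 16: insert a.com -> 10.0.0.1 (expiry=21+15=36). clock=21
Op 17: tick 3 -> clock=24.
Op 18: tick 2 -> clock=26.
Op 19: tick 2 -> clock=28.
Op 20: insert b.com -> 10.0.0.1 (expiry=28+1=29). clock=28
Op 21: insert a.com -> 10.0.0.1 (expiry=28+6=34). clock=28
Op 22: tick 5 -> clock=33. purged={b.com}
Op 23: insert b.com -> 10.0.0.2 (expiry=33+4=37). clock=33
Op 24: tick 4 -> clock=37. purged={a.com,b.com}
lookup b.com: not in cache (expired or never inserted)

Answer: NXDOMAIN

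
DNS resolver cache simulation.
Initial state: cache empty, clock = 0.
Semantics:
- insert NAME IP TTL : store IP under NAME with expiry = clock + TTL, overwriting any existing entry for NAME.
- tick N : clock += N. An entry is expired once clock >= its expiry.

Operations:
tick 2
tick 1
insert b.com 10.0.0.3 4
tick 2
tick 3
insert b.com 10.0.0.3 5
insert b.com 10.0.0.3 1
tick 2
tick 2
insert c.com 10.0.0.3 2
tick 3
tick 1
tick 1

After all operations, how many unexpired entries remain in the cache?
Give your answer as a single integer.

Op 1: tick 2 -> clock=2.
Op 2: tick 1 -> clock=3.
Op 3: insert b.com -> 10.0.0.3 (expiry=3+4=7). clock=3
Op 4: tick 2 -> clock=5.
Op 5: tick 3 -> clock=8. purged={b.com}
Op 6: insert b.com -> 10.0.0.3 (expiry=8+5=13). clock=8
Op 7: insert b.com -> 10.0.0.3 (expiry=8+1=9). clock=8
Op 8: tick 2 -> clock=10. purged={b.com}
Op 9: tick 2 -> clock=12.
Op 10: insert c.com -> 10.0.0.3 (expiry=12+2=14). clock=12
Op 11: tick 3 -> clock=15. purged={c.com}
Op 12: tick 1 -> clock=16.
Op 13: tick 1 -> clock=17.
Final cache (unexpired): {} -> size=0

Answer: 0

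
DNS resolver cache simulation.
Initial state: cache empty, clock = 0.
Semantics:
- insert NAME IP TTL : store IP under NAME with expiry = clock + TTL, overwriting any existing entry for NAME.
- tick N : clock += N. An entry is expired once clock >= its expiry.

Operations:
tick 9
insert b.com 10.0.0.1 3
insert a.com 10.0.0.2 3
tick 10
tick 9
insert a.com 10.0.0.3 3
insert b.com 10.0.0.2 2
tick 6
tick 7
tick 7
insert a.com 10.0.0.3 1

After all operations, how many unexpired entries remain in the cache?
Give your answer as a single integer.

Answer: 1

Derivation:
Op 1: tick 9 -> clock=9.
Op 2: insert b.com -> 10.0.0.1 (expiry=9+3=12). clock=9
Op 3: insert a.com -> 10.0.0.2 (expiry=9+3=12). clock=9
Op 4: tick 10 -> clock=19. purged={a.com,b.com}
Op 5: tick 9 -> clock=28.
Op 6: insert a.com -> 10.0.0.3 (expiry=28+3=31). clock=28
Op 7: insert b.com -> 10.0.0.2 (expiry=28+2=30). clock=28
Op 8: tick 6 -> clock=34. purged={a.com,b.com}
Op 9: tick 7 -> clock=41.
Op 10: tick 7 -> clock=48.
Op 11: insert a.com -> 10.0.0.3 (expiry=48+1=49). clock=48
Final cache (unexpired): {a.com} -> size=1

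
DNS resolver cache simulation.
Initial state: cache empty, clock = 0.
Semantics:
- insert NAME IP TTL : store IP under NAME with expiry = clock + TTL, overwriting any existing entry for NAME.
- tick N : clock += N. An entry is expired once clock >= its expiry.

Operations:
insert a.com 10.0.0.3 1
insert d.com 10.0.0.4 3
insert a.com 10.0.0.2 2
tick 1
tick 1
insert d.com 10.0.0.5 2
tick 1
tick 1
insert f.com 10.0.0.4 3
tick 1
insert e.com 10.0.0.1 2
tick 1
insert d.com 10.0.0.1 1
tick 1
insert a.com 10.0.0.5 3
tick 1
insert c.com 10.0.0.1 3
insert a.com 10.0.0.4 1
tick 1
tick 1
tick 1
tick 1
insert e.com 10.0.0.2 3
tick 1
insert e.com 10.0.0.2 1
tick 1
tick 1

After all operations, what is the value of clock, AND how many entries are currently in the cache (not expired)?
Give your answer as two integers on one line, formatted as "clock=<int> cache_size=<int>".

Answer: clock=15 cache_size=0

Derivation:
Op 1: insert a.com -> 10.0.0.3 (expiry=0+1=1). clock=0
Op 2: insert d.com -> 10.0.0.4 (expiry=0+3=3). clock=0
Op 3: insert a.com -> 10.0.0.2 (expiry=0+2=2). clock=0
Op 4: tick 1 -> clock=1.
Op 5: tick 1 -> clock=2. purged={a.com}
Op 6: insert d.com -> 10.0.0.5 (expiry=2+2=4). clock=2
Op 7: tick 1 -> clock=3.
Op 8: tick 1 -> clock=4. purged={d.com}
Op 9: insert f.com -> 10.0.0.4 (expiry=4+3=7). clock=4
Op 10: tick 1 -> clock=5.
Op 11: insert e.com -> 10.0.0.1 (expiry=5+2=7). clock=5
Op 12: tick 1 -> clock=6.
Op 13: insert d.com -> 10.0.0.1 (expiry=6+1=7). clock=6
Op 14: tick 1 -> clock=7. purged={d.com,e.com,f.com}
Op 15: insert a.com -> 10.0.0.5 (expiry=7+3=10). clock=7
Op 16: tick 1 -> clock=8.
Op 17: insert c.com -> 10.0.0.1 (expiry=8+3=11). clock=8
Op 18: insert a.com -> 10.0.0.4 (expiry=8+1=9). clock=8
Op 19: tick 1 -> clock=9. purged={a.com}
Op 20: tick 1 -> clock=10.
Op 21: tick 1 -> clock=11. purged={c.com}
Op 22: tick 1 -> clock=12.
Op 23: insert e.com -> 10.0.0.2 (expiry=12+3=15). clock=12
Op 24: tick 1 -> clock=13.
Op 25: insert e.com -> 10.0.0.2 (expiry=13+1=14). clock=13
Op 26: tick 1 -> clock=14. purged={e.com}
Op 27: tick 1 -> clock=15.
Final clock = 15
Final cache (unexpired): {} -> size=0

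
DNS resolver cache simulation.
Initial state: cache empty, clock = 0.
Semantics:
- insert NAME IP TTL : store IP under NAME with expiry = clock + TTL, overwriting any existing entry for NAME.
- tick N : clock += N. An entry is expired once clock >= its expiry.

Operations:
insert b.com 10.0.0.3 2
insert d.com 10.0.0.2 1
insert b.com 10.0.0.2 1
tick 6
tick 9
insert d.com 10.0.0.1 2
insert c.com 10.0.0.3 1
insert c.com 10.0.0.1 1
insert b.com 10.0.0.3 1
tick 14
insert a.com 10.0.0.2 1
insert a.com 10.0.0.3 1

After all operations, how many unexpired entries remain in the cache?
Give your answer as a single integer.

Answer: 1

Derivation:
Op 1: insert b.com -> 10.0.0.3 (expiry=0+2=2). clock=0
Op 2: insert d.com -> 10.0.0.2 (expiry=0+1=1). clock=0
Op 3: insert b.com -> 10.0.0.2 (expiry=0+1=1). clock=0
Op 4: tick 6 -> clock=6. purged={b.com,d.com}
Op 5: tick 9 -> clock=15.
Op 6: insert d.com -> 10.0.0.1 (expiry=15+2=17). clock=15
Op 7: insert c.com -> 10.0.0.3 (expiry=15+1=16). clock=15
Op 8: insert c.com -> 10.0.0.1 (expiry=15+1=16). clock=15
Op 9: insert b.com -> 10.0.0.3 (expiry=15+1=16). clock=15
Op 10: tick 14 -> clock=29. purged={b.com,c.com,d.com}
Op 11: insert a.com -> 10.0.0.2 (expiry=29+1=30). clock=29
Op 12: insert a.com -> 10.0.0.3 (expiry=29+1=30). clock=29
Final cache (unexpired): {a.com} -> size=1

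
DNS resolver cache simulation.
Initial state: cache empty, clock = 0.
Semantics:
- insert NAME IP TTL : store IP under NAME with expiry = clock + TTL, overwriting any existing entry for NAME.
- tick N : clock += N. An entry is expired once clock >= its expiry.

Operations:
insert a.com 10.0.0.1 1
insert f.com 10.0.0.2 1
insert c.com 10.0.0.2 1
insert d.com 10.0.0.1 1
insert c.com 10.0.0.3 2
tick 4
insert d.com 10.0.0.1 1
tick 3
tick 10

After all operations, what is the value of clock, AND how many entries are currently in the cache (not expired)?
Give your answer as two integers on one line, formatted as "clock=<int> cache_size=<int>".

Op 1: insert a.com -> 10.0.0.1 (expiry=0+1=1). clock=0
Op 2: insert f.com -> 10.0.0.2 (expiry=0+1=1). clock=0
Op 3: insert c.com -> 10.0.0.2 (expiry=0+1=1). clock=0
Op 4: insert d.com -> 10.0.0.1 (expiry=0+1=1). clock=0
Op 5: insert c.com -> 10.0.0.3 (expiry=0+2=2). clock=0
Op 6: tick 4 -> clock=4. purged={a.com,c.com,d.com,f.com}
Op 7: insert d.com -> 10.0.0.1 (expiry=4+1=5). clock=4
Op 8: tick 3 -> clock=7. purged={d.com}
Op 9: tick 10 -> clock=17.
Final clock = 17
Final cache (unexpired): {} -> size=0

Answer: clock=17 cache_size=0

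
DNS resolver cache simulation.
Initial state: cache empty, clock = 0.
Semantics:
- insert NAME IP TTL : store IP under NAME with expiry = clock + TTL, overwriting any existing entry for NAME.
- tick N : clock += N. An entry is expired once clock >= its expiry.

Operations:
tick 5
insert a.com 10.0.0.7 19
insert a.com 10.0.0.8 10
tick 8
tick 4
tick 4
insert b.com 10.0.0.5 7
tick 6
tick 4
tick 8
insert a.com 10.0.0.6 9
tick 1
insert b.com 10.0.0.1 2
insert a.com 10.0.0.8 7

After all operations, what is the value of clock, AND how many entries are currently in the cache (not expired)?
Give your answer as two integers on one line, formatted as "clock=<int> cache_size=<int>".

Op 1: tick 5 -> clock=5.
Op 2: insert a.com -> 10.0.0.7 (expiry=5+19=24). clock=5
Op 3: insert a.com -> 10.0.0.8 (expiry=5+10=15). clock=5
Op 4: tick 8 -> clock=13.
Op 5: tick 4 -> clock=17. purged={a.com}
Op 6: tick 4 -> clock=21.
Op 7: insert b.com -> 10.0.0.5 (expiry=21+7=28). clock=21
Op 8: tick 6 -> clock=27.
Op 9: tick 4 -> clock=31. purged={b.com}
Op 10: tick 8 -> clock=39.
Op 11: insert a.com -> 10.0.0.6 (expiry=39+9=48). clock=39
Op 12: tick 1 -> clock=40.
Op 13: insert b.com -> 10.0.0.1 (expiry=40+2=42). clock=40
Op 14: insert a.com -> 10.0.0.8 (expiry=40+7=47). clock=40
Final clock = 40
Final cache (unexpired): {a.com,b.com} -> size=2

Answer: clock=40 cache_size=2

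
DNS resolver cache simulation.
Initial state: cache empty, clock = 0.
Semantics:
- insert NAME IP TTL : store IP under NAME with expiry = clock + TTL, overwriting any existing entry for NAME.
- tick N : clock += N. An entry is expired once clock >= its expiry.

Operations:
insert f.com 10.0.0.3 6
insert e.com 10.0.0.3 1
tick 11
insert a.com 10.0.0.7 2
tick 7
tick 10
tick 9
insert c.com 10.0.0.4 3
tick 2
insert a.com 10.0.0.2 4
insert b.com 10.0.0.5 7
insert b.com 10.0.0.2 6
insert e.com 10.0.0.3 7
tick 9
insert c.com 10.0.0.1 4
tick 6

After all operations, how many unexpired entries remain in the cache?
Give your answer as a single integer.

Answer: 0

Derivation:
Op 1: insert f.com -> 10.0.0.3 (expiry=0+6=6). clock=0
Op 2: insert e.com -> 10.0.0.3 (expiry=0+1=1). clock=0
Op 3: tick 11 -> clock=11. purged={e.com,f.com}
Op 4: insert a.com -> 10.0.0.7 (expiry=11+2=13). clock=11
Op 5: tick 7 -> clock=18. purged={a.com}
Op 6: tick 10 -> clock=28.
Op 7: tick 9 -> clock=37.
Op 8: insert c.com -> 10.0.0.4 (expiry=37+3=40). clock=37
Op 9: tick 2 -> clock=39.
Op 10: insert a.com -> 10.0.0.2 (expiry=39+4=43). clock=39
Op 11: insert b.com -> 10.0.0.5 (expiry=39+7=46). clock=39
Op 12: insert b.com -> 10.0.0.2 (expiry=39+6=45). clock=39
Op 13: insert e.com -> 10.0.0.3 (expiry=39+7=46). clock=39
Op 14: tick 9 -> clock=48. purged={a.com,b.com,c.com,e.com}
Op 15: insert c.com -> 10.0.0.1 (expiry=48+4=52). clock=48
Op 16: tick 6 -> clock=54. purged={c.com}
Final cache (unexpired): {} -> size=0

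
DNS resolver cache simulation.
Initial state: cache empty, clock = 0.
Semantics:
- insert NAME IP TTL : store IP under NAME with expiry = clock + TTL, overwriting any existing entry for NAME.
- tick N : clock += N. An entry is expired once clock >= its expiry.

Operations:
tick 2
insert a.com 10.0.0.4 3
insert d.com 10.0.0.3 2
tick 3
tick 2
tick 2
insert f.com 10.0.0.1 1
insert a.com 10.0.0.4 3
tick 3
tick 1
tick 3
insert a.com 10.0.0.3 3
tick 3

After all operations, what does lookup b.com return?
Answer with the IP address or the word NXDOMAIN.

Answer: NXDOMAIN

Derivation:
Op 1: tick 2 -> clock=2.
Op 2: insert a.com -> 10.0.0.4 (expiry=2+3=5). clock=2
Op 3: insert d.com -> 10.0.0.3 (expiry=2+2=4). clock=2
Op 4: tick 3 -> clock=5. purged={a.com,d.com}
Op 5: tick 2 -> clock=7.
Op 6: tick 2 -> clock=9.
Op 7: insert f.com -> 10.0.0.1 (expiry=9+1=10). clock=9
Op 8: insert a.com -> 10.0.0.4 (expiry=9+3=12). clock=9
Op 9: tick 3 -> clock=12. purged={a.com,f.com}
Op 10: tick 1 -> clock=13.
Op 11: tick 3 -> clock=16.
Op 12: insert a.com -> 10.0.0.3 (expiry=16+3=19). clock=16
Op 13: tick 3 -> clock=19. purged={a.com}
lookup b.com: not in cache (expired or never inserted)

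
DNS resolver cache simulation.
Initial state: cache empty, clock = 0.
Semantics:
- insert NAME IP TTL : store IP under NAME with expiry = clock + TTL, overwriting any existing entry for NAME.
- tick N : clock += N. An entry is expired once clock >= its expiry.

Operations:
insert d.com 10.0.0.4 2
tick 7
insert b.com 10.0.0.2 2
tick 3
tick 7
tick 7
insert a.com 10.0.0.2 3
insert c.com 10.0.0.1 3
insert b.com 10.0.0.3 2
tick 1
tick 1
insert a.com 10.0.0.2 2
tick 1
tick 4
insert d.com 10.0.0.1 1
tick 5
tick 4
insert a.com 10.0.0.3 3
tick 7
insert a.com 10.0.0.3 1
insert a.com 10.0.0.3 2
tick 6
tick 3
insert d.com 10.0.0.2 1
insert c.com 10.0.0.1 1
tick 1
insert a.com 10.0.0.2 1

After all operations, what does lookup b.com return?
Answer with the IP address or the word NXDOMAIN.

Answer: NXDOMAIN

Derivation:
Op 1: insert d.com -> 10.0.0.4 (expiry=0+2=2). clock=0
Op 2: tick 7 -> clock=7. purged={d.com}
Op 3: insert b.com -> 10.0.0.2 (expiry=7+2=9). clock=7
Op 4: tick 3 -> clock=10. purged={b.com}
Op 5: tick 7 -> clock=17.
Op 6: tick 7 -> clock=24.
Op 7: insert a.com -> 10.0.0.2 (expiry=24+3=27). clock=24
Op 8: insert c.com -> 10.0.0.1 (expiry=24+3=27). clock=24
Op 9: insert b.com -> 10.0.0.3 (expiry=24+2=26). clock=24
Op 10: tick 1 -> clock=25.
Op 11: tick 1 -> clock=26. purged={b.com}
Op 12: insert a.com -> 10.0.0.2 (expiry=26+2=28). clock=26
Op 13: tick 1 -> clock=27. purged={c.com}
Op 14: tick 4 -> clock=31. purged={a.com}
Op 15: insert d.com -> 10.0.0.1 (expiry=31+1=32). clock=31
Op 16: tick 5 -> clock=36. purged={d.com}
Op 17: tick 4 -> clock=40.
Op 18: insert a.com -> 10.0.0.3 (expiry=40+3=43). clock=40
Op 19: tick 7 -> clock=47. purged={a.com}
Op 20: insert a.com -> 10.0.0.3 (expiry=47+1=48). clock=47
Op 21: insert a.com -> 10.0.0.3 (expiry=47+2=49). clock=47
Op 22: tick 6 -> clock=53. purged={a.com}
Op 23: tick 3 -> clock=56.
Op 24: insert d.com -> 10.0.0.2 (expiry=56+1=57). clock=56
Op 25: insert c.com -> 10.0.0.1 (expiry=56+1=57). clock=56
Op 26: tick 1 -> clock=57. purged={c.com,d.com}
Op 27: insert a.com -> 10.0.0.2 (expiry=57+1=58). clock=57
lookup b.com: not in cache (expired or never inserted)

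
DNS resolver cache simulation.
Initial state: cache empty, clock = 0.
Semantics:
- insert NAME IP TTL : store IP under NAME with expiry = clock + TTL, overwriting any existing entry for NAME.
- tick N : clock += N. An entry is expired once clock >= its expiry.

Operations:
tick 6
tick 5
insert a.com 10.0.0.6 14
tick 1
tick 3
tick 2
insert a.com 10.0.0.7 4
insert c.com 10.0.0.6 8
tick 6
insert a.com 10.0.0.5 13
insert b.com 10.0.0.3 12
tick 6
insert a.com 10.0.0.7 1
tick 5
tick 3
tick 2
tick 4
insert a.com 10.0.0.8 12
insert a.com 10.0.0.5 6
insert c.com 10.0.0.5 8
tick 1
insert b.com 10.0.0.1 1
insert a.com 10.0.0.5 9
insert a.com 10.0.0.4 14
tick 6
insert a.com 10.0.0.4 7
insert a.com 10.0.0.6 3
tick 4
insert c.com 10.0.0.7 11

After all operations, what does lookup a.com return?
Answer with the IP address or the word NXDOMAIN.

Op 1: tick 6 -> clock=6.
Op 2: tick 5 -> clock=11.
Op 3: insert a.com -> 10.0.0.6 (expiry=11+14=25). clock=11
Op 4: tick 1 -> clock=12.
Op 5: tick 3 -> clock=15.
Op 6: tick 2 -> clock=17.
Op 7: insert a.com -> 10.0.0.7 (expiry=17+4=21). clock=17
Op 8: insert c.com -> 10.0.0.6 (expiry=17+8=25). clock=17
Op 9: tick 6 -> clock=23. purged={a.com}
Op 10: insert a.com -> 10.0.0.5 (expiry=23+13=36). clock=23
Op 11: insert b.com -> 10.0.0.3 (expiry=23+12=35). clock=23
Op 12: tick 6 -> clock=29. purged={c.com}
Op 13: insert a.com -> 10.0.0.7 (expiry=29+1=30). clock=29
Op 14: tick 5 -> clock=34. purged={a.com}
Op 15: tick 3 -> clock=37. purged={b.com}
Op 16: tick 2 -> clock=39.
Op 17: tick 4 -> clock=43.
Op 18: insert a.com -> 10.0.0.8 (expiry=43+12=55). clock=43
Op 19: insert a.com -> 10.0.0.5 (expiry=43+6=49). clock=43
Op 20: insert c.com -> 10.0.0.5 (expiry=43+8=51). clock=43
Op 21: tick 1 -> clock=44.
Op 22: insert b.com -> 10.0.0.1 (expiry=44+1=45). clock=44
Op 23: insert a.com -> 10.0.0.5 (expiry=44+9=53). clock=44
Op 24: insert a.com -> 10.0.0.4 (expiry=44+14=58). clock=44
Op 25: tick 6 -> clock=50. purged={b.com}
Op 26: insert a.com -> 10.0.0.4 (expiry=50+7=57). clock=50
Op 27: insert a.com -> 10.0.0.6 (expiry=50+3=53). clock=50
Op 28: tick 4 -> clock=54. purged={a.com,c.com}
Op 29: insert c.com -> 10.0.0.7 (expiry=54+11=65). clock=54
lookup a.com: not in cache (expired or never inserted)

Answer: NXDOMAIN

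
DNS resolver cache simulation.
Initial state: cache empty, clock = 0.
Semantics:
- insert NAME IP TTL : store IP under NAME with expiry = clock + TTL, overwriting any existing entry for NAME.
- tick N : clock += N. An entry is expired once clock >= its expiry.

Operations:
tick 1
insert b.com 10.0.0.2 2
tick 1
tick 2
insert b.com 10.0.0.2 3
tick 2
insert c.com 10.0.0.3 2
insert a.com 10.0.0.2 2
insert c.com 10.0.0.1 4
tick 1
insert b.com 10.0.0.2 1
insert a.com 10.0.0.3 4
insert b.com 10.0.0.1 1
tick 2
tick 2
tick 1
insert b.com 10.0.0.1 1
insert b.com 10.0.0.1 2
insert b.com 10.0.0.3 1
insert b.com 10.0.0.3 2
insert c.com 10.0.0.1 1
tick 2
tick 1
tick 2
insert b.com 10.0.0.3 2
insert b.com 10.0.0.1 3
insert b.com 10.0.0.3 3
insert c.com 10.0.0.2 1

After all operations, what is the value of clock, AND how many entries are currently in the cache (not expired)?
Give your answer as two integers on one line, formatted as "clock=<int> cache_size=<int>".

Op 1: tick 1 -> clock=1.
Op 2: insert b.com -> 10.0.0.2 (expiry=1+2=3). clock=1
Op 3: tick 1 -> clock=2.
Op 4: tick 2 -> clock=4. purged={b.com}
Op 5: insert b.com -> 10.0.0.2 (expiry=4+3=7). clock=4
Op 6: tick 2 -> clock=6.
Op 7: insert c.com -> 10.0.0.3 (expiry=6+2=8). clock=6
Op 8: insert a.com -> 10.0.0.2 (expiry=6+2=8). clock=6
Op 9: insert c.com -> 10.0.0.1 (expiry=6+4=10). clock=6
Op 10: tick 1 -> clock=7. purged={b.com}
Op 11: insert b.com -> 10.0.0.2 (expiry=7+1=8). clock=7
Op 12: insert a.com -> 10.0.0.3 (expiry=7+4=11). clock=7
Op 13: insert b.com -> 10.0.0.1 (expiry=7+1=8). clock=7
Op 14: tick 2 -> clock=9. purged={b.com}
Op 15: tick 2 -> clock=11. purged={a.com,c.com}
Op 16: tick 1 -> clock=12.
Op 17: insert b.com -> 10.0.0.1 (expiry=12+1=13). clock=12
Op 18: insert b.com -> 10.0.0.1 (expiry=12+2=14). clock=12
Op 19: insert b.com -> 10.0.0.3 (expiry=12+1=13). clock=12
Op 20: insert b.com -> 10.0.0.3 (expiry=12+2=14). clock=12
Op 21: insert c.com -> 10.0.0.1 (expiry=12+1=13). clock=12
Op 22: tick 2 -> clock=14. purged={b.com,c.com}
Op 23: tick 1 -> clock=15.
Op 24: tick 2 -> clock=17.
Op 25: insert b.com -> 10.0.0.3 (expiry=17+2=19). clock=17
Op 26: insert b.com -> 10.0.0.1 (expiry=17+3=20). clock=17
Op 27: insert b.com -> 10.0.0.3 (expiry=17+3=20). clock=17
Op 28: insert c.com -> 10.0.0.2 (expiry=17+1=18). clock=17
Final clock = 17
Final cache (unexpired): {b.com,c.com} -> size=2

Answer: clock=17 cache_size=2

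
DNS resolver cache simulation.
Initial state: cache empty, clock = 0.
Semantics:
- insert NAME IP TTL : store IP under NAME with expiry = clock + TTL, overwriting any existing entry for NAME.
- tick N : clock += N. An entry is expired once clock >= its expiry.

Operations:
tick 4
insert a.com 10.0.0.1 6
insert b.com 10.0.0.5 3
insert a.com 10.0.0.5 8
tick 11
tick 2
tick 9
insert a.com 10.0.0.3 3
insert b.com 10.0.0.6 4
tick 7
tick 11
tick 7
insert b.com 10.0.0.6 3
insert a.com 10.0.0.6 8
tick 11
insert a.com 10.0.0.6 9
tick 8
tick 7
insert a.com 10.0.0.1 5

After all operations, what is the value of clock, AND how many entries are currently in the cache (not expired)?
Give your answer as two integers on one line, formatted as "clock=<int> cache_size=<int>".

Answer: clock=77 cache_size=1

Derivation:
Op 1: tick 4 -> clock=4.
Op 2: insert a.com -> 10.0.0.1 (expiry=4+6=10). clock=4
Op 3: insert b.com -> 10.0.0.5 (expiry=4+3=7). clock=4
Op 4: insert a.com -> 10.0.0.5 (expiry=4+8=12). clock=4
Op 5: tick 11 -> clock=15. purged={a.com,b.com}
Op 6: tick 2 -> clock=17.
Op 7: tick 9 -> clock=26.
Op 8: insert a.com -> 10.0.0.3 (expiry=26+3=29). clock=26
Op 9: insert b.com -> 10.0.0.6 (expiry=26+4=30). clock=26
Op 10: tick 7 -> clock=33. purged={a.com,b.com}
Op 11: tick 11 -> clock=44.
Op 12: tick 7 -> clock=51.
Op 13: insert b.com -> 10.0.0.6 (expiry=51+3=54). clock=51
Op 14: insert a.com -> 10.0.0.6 (expiry=51+8=59). clock=51
Op 15: tick 11 -> clock=62. purged={a.com,b.com}
Op 16: insert a.com -> 10.0.0.6 (expiry=62+9=71). clock=62
Op 17: tick 8 -> clock=70.
Op 18: tick 7 -> clock=77. purged={a.com}
Op 19: insert a.com -> 10.0.0.1 (expiry=77+5=82). clock=77
Final clock = 77
Final cache (unexpired): {a.com} -> size=1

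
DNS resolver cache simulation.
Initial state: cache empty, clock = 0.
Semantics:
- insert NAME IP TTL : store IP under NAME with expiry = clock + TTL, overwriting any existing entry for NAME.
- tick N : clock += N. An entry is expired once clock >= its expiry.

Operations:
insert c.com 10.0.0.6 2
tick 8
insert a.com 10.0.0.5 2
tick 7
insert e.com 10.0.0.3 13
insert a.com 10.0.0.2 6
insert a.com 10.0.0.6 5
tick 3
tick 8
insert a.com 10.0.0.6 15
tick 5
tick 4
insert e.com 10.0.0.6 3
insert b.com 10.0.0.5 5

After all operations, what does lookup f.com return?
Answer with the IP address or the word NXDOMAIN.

Op 1: insert c.com -> 10.0.0.6 (expiry=0+2=2). clock=0
Op 2: tick 8 -> clock=8. purged={c.com}
Op 3: insert a.com -> 10.0.0.5 (expiry=8+2=10). clock=8
Op 4: tick 7 -> clock=15. purged={a.com}
Op 5: insert e.com -> 10.0.0.3 (expiry=15+13=28). clock=15
Op 6: insert a.com -> 10.0.0.2 (expiry=15+6=21). clock=15
Op 7: insert a.com -> 10.0.0.6 (expiry=15+5=20). clock=15
Op 8: tick 3 -> clock=18.
Op 9: tick 8 -> clock=26. purged={a.com}
Op 10: insert a.com -> 10.0.0.6 (expiry=26+15=41). clock=26
Op 11: tick 5 -> clock=31. purged={e.com}
Op 12: tick 4 -> clock=35.
Op 13: insert e.com -> 10.0.0.6 (expiry=35+3=38). clock=35
Op 14: insert b.com -> 10.0.0.5 (expiry=35+5=40). clock=35
lookup f.com: not in cache (expired or never inserted)

Answer: NXDOMAIN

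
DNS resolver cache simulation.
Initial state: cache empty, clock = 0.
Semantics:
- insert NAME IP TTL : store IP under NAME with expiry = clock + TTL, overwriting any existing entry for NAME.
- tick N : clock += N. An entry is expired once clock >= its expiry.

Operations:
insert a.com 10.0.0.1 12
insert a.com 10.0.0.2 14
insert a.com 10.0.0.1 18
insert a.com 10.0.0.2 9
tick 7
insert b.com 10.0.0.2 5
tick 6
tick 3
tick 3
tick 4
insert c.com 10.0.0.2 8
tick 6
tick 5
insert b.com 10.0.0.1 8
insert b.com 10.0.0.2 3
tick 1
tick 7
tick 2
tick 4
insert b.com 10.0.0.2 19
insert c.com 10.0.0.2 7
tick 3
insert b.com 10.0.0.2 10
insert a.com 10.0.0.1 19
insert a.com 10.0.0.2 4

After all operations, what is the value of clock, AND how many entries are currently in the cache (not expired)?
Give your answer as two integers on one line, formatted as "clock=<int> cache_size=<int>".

Answer: clock=51 cache_size=3

Derivation:
Op 1: insert a.com -> 10.0.0.1 (expiry=0+12=12). clock=0
Op 2: insert a.com -> 10.0.0.2 (expiry=0+14=14). clock=0
Op 3: insert a.com -> 10.0.0.1 (expiry=0+18=18). clock=0
Op 4: insert a.com -> 10.0.0.2 (expiry=0+9=9). clock=0
Op 5: tick 7 -> clock=7.
Op 6: insert b.com -> 10.0.0.2 (expiry=7+5=12). clock=7
Op 7: tick 6 -> clock=13. purged={a.com,b.com}
Op 8: tick 3 -> clock=16.
Op 9: tick 3 -> clock=19.
Op 10: tick 4 -> clock=23.
Op 11: insert c.com -> 10.0.0.2 (expiry=23+8=31). clock=23
Op 12: tick 6 -> clock=29.
Op 13: tick 5 -> clock=34. purged={c.com}
Op 14: insert b.com -> 10.0.0.1 (expiry=34+8=42). clock=34
Op 15: insert b.com -> 10.0.0.2 (expiry=34+3=37). clock=34
Op 16: tick 1 -> clock=35.
Op 17: tick 7 -> clock=42. purged={b.com}
Op 18: tick 2 -> clock=44.
Op 19: tick 4 -> clock=48.
Op 20: insert b.com -> 10.0.0.2 (expiry=48+19=67). clock=48
Op 21: insert c.com -> 10.0.0.2 (expiry=48+7=55). clock=48
Op 22: tick 3 -> clock=51.
Op 23: insert b.com -> 10.0.0.2 (expiry=51+10=61). clock=51
Op 24: insert a.com -> 10.0.0.1 (expiry=51+19=70). clock=51
Op 25: insert a.com -> 10.0.0.2 (expiry=51+4=55). clock=51
Final clock = 51
Final cache (unexpired): {a.com,b.com,c.com} -> size=3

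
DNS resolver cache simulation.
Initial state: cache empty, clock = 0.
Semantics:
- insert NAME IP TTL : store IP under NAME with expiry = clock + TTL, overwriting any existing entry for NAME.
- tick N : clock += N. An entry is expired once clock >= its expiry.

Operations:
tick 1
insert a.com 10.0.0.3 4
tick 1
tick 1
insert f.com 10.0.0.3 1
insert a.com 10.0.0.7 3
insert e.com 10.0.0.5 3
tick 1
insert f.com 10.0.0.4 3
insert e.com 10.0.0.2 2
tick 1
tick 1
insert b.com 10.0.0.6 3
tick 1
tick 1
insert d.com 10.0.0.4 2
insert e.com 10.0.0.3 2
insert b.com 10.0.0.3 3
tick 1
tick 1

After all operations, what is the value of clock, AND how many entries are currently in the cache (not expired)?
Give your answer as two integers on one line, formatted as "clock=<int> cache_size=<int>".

Op 1: tick 1 -> clock=1.
Op 2: insert a.com -> 10.0.0.3 (expiry=1+4=5). clock=1
Op 3: tick 1 -> clock=2.
Op 4: tick 1 -> clock=3.
Op 5: insert f.com -> 10.0.0.3 (expiry=3+1=4). clock=3
Op 6: insert a.com -> 10.0.0.7 (expiry=3+3=6). clock=3
Op 7: insert e.com -> 10.0.0.5 (expiry=3+3=6). clock=3
Op 8: tick 1 -> clock=4. purged={f.com}
Op 9: insert f.com -> 10.0.0.4 (expiry=4+3=7). clock=4
Op 10: insert e.com -> 10.0.0.2 (expiry=4+2=6). clock=4
Op 11: tick 1 -> clock=5.
Op 12: tick 1 -> clock=6. purged={a.com,e.com}
Op 13: insert b.com -> 10.0.0.6 (expiry=6+3=9). clock=6
Op 14: tick 1 -> clock=7. purged={f.com}
Op 15: tick 1 -> clock=8.
Op 16: insert d.com -> 10.0.0.4 (expiry=8+2=10). clock=8
Op 17: insert e.com -> 10.0.0.3 (expiry=8+2=10). clock=8
Op 18: insert b.com -> 10.0.0.3 (expiry=8+3=11). clock=8
Op 19: tick 1 -> clock=9.
Op 20: tick 1 -> clock=10. purged={d.com,e.com}
Final clock = 10
Final cache (unexpired): {b.com} -> size=1

Answer: clock=10 cache_size=1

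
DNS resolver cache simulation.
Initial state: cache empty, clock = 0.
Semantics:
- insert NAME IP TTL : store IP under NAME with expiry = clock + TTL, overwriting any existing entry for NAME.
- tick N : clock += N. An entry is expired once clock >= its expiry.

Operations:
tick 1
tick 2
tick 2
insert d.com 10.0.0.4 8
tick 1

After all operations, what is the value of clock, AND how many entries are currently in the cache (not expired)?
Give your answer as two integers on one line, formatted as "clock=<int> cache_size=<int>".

Answer: clock=6 cache_size=1

Derivation:
Op 1: tick 1 -> clock=1.
Op 2: tick 2 -> clock=3.
Op 3: tick 2 -> clock=5.
Op 4: insert d.com -> 10.0.0.4 (expiry=5+8=13). clock=5
Op 5: tick 1 -> clock=6.
Final clock = 6
Final cache (unexpired): {d.com} -> size=1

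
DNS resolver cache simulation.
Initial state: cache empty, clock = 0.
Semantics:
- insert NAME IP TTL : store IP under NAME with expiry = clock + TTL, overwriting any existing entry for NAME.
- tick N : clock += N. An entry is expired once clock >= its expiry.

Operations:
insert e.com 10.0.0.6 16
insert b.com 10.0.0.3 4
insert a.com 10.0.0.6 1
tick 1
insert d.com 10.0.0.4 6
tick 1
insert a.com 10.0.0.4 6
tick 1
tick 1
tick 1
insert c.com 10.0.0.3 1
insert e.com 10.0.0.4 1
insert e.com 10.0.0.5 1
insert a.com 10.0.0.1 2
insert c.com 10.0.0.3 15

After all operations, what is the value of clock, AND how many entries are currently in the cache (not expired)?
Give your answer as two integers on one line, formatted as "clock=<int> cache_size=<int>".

Answer: clock=5 cache_size=4

Derivation:
Op 1: insert e.com -> 10.0.0.6 (expiry=0+16=16). clock=0
Op 2: insert b.com -> 10.0.0.3 (expiry=0+4=4). clock=0
Op 3: insert a.com -> 10.0.0.6 (expiry=0+1=1). clock=0
Op 4: tick 1 -> clock=1. purged={a.com}
Op 5: insert d.com -> 10.0.0.4 (expiry=1+6=7). clock=1
Op 6: tick 1 -> clock=2.
Op 7: insert a.com -> 10.0.0.4 (expiry=2+6=8). clock=2
Op 8: tick 1 -> clock=3.
Op 9: tick 1 -> clock=4. purged={b.com}
Op 10: tick 1 -> clock=5.
Op 11: insert c.com -> 10.0.0.3 (expiry=5+1=6). clock=5
Op 12: insert e.com -> 10.0.0.4 (expiry=5+1=6). clock=5
Op 13: insert e.com -> 10.0.0.5 (expiry=5+1=6). clock=5
Op 14: insert a.com -> 10.0.0.1 (expiry=5+2=7). clock=5
Op 15: insert c.com -> 10.0.0.3 (expiry=5+15=20). clock=5
Final clock = 5
Final cache (unexpired): {a.com,c.com,d.com,e.com} -> size=4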